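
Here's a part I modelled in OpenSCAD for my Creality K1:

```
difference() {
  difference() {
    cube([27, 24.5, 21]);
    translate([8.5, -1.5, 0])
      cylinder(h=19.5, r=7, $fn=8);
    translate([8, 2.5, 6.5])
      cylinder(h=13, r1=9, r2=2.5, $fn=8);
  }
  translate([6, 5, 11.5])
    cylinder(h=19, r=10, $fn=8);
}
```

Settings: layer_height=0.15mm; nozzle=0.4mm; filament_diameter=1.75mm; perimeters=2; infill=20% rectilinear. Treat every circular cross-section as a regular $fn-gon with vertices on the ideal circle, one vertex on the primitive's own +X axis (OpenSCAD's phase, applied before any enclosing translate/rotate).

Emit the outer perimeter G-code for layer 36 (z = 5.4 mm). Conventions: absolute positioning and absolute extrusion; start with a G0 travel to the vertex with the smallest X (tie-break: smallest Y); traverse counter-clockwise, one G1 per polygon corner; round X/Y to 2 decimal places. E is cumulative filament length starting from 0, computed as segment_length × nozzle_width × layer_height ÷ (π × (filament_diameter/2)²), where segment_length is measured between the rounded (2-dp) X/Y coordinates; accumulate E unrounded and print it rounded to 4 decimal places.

G0 X0.00 Y0.00 Z5.40
G1 X2.12 Y0.00 E0.0529
G1 X3.55 Y3.45 E0.1460
G1 X8.50 Y5.50 E0.2797
G1 X13.45 Y3.45 E0.4133
G1 X14.88 Y0.00 E0.5065
G1 X27.00 Y0.00 E0.8088
G1 X27.00 Y24.50 E1.4200
G1 X0.00 Y24.50 E2.0935
G1 X0.00 Y0.00 E2.7047

At z = 5.4 mm: the 27×24.5 cube contributes its full rectangle; the cylinder at (8.5, -1.5): section is a regular 8-gon, circumradius r=7; the cone at (8, 2.5) is absent (z outside [6.5, 19.5]); After the difference (first − rest): starting from the 27×24.5 cube, the r=7 cylinder at (8.5, -1.5) partially overlaps it — only the 49.23 mm² overlap (of its 138.59 mm²) is removed, clipping the outline — 1 connected region; the cylinder at (6, 5) is not intersected at this z (z outside [11.5, 30.5]); Taking the first minus the rest: none of the subtracted shapes is present at this height, so the result so far is unchanged — 1 connected region. The outline is a single polygon with 9 vertices. Extrusion per mm of travel: 0.4 × 0.15 / (π × 0.875²) = 0.024945. Accumulating E over each segment gives final E = 2.7047.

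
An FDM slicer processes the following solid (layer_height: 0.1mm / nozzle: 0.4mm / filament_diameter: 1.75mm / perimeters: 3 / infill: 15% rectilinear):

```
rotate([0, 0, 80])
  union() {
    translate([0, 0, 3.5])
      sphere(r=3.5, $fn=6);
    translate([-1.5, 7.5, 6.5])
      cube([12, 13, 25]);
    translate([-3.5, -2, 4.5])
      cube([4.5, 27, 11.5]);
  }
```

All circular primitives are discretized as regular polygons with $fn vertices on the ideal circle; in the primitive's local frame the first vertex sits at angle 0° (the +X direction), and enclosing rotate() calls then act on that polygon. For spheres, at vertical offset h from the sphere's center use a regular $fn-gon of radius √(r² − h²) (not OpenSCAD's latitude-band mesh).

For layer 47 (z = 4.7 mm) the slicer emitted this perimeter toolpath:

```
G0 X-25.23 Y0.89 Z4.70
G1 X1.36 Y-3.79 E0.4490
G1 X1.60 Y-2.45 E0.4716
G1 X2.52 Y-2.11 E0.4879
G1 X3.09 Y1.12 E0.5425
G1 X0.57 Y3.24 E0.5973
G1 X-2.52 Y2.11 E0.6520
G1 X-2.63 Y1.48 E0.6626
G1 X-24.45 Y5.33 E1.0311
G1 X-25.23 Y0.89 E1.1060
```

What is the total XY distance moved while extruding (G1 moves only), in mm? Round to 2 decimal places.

66.51 mm

Sum the Euclidean lengths of each G1 segment: total = 66.51 mm.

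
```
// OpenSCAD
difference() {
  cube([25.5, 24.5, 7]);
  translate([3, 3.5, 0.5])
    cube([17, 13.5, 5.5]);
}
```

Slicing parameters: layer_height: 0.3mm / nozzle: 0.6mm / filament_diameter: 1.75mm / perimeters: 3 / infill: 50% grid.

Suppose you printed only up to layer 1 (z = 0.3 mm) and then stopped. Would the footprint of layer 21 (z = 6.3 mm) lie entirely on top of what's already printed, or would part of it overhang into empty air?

Compare the two slices. At z = 0.3: the cube (footprint 25.5×24.5) is included at this height (area 624.75 mm²); the cube at (3, 3.5) does not reach this height (z outside [0.5, 6]); Taking the first minus the rest: none of the subtracted shapes is present at this height, so the 25.5×24.5 cube is unchanged — area = 624.75 mm². At z = 6.3: the cube is present — its section is the full 25.5×24.5 rectangle (area 624.75 mm²); the cube at (3, 3.5) is not intersected at this z (z outside [0.5, 6]); After the difference (first − rest): none of the subtracted shapes is present at this height, so the 25.5×24.5 cube is unchanged — area = 624.75 mm². Checking containment: the cross-section at z = 6.3 is a subset of the cross-section at z = 0.3.

entirely on top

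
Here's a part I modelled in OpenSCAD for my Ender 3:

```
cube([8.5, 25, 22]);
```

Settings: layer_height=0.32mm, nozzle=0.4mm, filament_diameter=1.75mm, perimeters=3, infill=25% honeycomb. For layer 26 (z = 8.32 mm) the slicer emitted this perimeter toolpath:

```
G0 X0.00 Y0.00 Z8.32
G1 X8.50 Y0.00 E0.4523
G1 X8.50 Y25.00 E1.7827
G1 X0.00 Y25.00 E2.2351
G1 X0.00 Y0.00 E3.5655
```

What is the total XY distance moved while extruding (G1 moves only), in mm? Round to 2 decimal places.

67.00 mm

Sum the Euclidean lengths of each G1 segment: total = 67.00 mm.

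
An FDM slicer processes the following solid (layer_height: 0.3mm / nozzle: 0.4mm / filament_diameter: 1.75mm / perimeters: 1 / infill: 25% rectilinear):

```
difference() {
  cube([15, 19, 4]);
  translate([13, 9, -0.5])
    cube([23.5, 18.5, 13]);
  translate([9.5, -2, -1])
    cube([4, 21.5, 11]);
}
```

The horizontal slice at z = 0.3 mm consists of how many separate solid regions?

At z = 0.3 mm: the 15×19 cube contributes its full rectangle; the 23.5×18.5 cube at (13, 9) contributes its full rectangle; the cube at (9.5, -2) is present — its section is the full 4×21.5 rectangle; After the difference (first − rest): starting from the 15×19 cube, the 23.5×18.5 cube at (13, 9) partially overlaps it — only the 20.00 mm² overlap (of its 434.75 mm²) is removed, clipping the outline; the 4×21.5 cube at (9.5, -2) partially overlaps it — only the 71.00 mm² overlap (of its 86.00 mm²) is removed, clipping the outline — 2 connected regions. The result has 2 disconnected regions.

2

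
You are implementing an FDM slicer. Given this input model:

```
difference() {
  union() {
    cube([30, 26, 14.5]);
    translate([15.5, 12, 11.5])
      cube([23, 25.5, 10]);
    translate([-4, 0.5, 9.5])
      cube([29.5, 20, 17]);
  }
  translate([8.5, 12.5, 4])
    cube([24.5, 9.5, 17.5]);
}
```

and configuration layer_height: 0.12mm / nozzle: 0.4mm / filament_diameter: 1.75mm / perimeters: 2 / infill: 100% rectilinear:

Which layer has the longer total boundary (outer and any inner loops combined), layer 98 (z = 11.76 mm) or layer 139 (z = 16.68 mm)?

layer 98 (z = 11.76 mm)

Layer 98 (z = 11.76): the cube (footprint 30×26) is included at this height (perimeter 112.00 mm); the cube at (15.5, 12) (footprint 23×25.5) is included at this height (perimeter 97.00 mm); the 29.5×20 cube at (-4, 0.5) contributes its full rectangle (perimeter 99.00 mm); Merging all regions: the regions partially overlap (shared area 713.00 mm²), so the edge portions inside another operand are dropped and the merged outline is re-measured after clipping — boundary = 160.00 mm; the cube at (8.5, 12.5) (footprint 24.5×9.5) is included at this height (perimeter 68.00 mm); After the difference (first − rest): starting from the result so far, the 24.5×9.5 cube at (8.5, 12.5) lies wholly inside it (removes its full 232.75 mm² and its 68.00 mm outline becomes a hole wall) — boundary (outer + 1 inner loop) = 228.00 mm. So its perimeter = 228.00 mm. Layer 139 (z = 16.68): the cube is absent (z outside [0, 14.5]); the cube at (15.5, 12) (footprint 23×25.5) is included at this height (perimeter 97.00 mm); the cube at (-4, 0.5) (footprint 29.5×20) is included at this height (perimeter 99.00 mm); Merging all regions: the regions partially overlap (shared area 85.00 mm²), so the edge portions inside another operand are dropped and the merged outline is re-measured after clipping — boundary = 159.00 mm; the 24.5×9.5 cube at (8.5, 12.5) contributes its full rectangle (perimeter 68.00 mm); Subtracting the remaining from the first: starting from the result so far, the 24.5×9.5 cube at (8.5, 12.5) partially overlaps it — only the 222.25 mm² overlap (of its 232.75 mm²) is removed, clipping the outline — boundary = 210.00 mm. So its perimeter = 210.00 mm. Layer 98 is larger (228.00 vs 210.00 mm).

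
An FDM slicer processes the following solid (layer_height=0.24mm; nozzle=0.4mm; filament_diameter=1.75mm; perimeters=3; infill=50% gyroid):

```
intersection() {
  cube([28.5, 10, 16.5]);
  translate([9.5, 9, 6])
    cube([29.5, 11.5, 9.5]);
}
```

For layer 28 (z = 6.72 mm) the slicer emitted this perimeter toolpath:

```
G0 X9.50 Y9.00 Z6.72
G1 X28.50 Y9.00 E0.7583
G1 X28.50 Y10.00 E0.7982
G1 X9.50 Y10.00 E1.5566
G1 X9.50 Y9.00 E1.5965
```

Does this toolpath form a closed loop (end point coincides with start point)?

Start point (G0): (9.50, 9.00). End point (last G1): the path returns to the start — closed.

yes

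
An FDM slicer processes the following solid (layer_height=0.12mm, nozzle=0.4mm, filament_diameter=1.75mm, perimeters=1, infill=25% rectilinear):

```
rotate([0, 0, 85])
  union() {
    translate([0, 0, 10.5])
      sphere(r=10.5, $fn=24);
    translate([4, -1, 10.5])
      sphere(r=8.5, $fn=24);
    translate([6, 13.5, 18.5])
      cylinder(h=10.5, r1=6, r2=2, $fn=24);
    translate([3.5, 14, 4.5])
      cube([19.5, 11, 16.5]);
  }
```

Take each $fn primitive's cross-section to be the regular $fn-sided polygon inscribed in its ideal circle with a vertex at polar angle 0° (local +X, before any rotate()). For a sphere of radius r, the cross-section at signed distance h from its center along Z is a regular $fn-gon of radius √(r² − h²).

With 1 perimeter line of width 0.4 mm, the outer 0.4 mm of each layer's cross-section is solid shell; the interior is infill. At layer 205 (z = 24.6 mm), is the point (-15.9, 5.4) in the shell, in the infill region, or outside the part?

At z = 24.6 mm: the sphere is not intersected at this z (|z−center|=14.100 > r=10.5); the sphere at (4, -1) is not intersected at this z (|z−center|=14.100 > r=8.5); the cone at (6, 13.5): at t=0.581 of its height the radius interpolates to r₁+(r₂−r₁)t = 3.676, giving a regular 24-gon of that circumradius; the cube at (3.5, 14) does not reach this height (z outside [4.5, 21]); Merging all regions: only the cone at (6, 13.5) is present, so the union is just that shape — 1 connected region; (rotated 85° about Z; rotation is an isometry so areas/perimeters/island counts are preserved). Overall, the cross-section is a single solid region. Undo the 85° rotation: the query point maps to (3.994, 16.310) in the un-rotated model frame. The nearest boundary edge runs (4.16, 16.68)→(3.40, 16.10); distance from the point to it = 0.19 mm. The point is inside the cross-section, 0.19 mm from the nearest boundary — within the 0.4 mm shell band (1 × 0.4).

shell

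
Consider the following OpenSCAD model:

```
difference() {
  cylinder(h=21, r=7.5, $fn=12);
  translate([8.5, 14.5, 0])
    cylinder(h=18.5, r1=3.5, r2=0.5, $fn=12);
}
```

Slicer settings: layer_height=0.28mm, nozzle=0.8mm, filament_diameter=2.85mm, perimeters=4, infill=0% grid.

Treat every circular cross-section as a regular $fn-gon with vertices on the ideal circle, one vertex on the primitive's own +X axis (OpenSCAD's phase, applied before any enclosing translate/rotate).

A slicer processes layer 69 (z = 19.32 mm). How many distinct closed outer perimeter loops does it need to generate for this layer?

1

At z = 19.32 mm: the cylinder: section is a regular 12-gon, circumradius r=7.5; the cone at (8.5, 14.5) is not intersected at this z (z outside [0, 18.5]); Taking the first minus the rest: none of the subtracted shapes is present at this height, so the r=7.5 cylinder is unchanged — 1 connected region. The result has 1 disconnected region.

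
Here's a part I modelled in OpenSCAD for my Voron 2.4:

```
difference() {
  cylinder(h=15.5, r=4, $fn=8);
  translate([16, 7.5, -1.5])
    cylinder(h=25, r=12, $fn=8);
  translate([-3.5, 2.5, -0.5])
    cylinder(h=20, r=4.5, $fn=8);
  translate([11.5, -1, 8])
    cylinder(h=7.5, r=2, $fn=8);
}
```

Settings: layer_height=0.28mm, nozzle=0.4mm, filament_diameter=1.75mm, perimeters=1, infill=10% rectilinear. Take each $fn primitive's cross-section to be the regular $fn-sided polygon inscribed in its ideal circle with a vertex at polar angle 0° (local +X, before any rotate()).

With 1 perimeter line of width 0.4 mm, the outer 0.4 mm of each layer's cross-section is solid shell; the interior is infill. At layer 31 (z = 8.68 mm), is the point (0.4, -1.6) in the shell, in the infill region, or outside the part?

At z = 8.68 mm: the r=4 cylinder gives a regular 8-gon of circumradius 4 (constant along its height); the cylinder at (16, 7.5): section is a regular 8-gon, circumradius r=12; the r=4.5 cylinder at (-3.5, 2.5) gives a regular 8-gon of circumradius 4.5 (constant along its height); the cylinder at (11.5, -1): section is a regular 8-gon, circumradius r=2; After the difference (first − rest): starting from the r=4 cylinder, the r=12 cylinder at (16, 7.5) misses the remaining region (no effect); the r=4.5 cylinder at (-3.5, 2.5) partially overlaps it — only the 18.07 mm² overlap (of its 57.28 mm²) is removed, clipping the outline; the r=2 cylinder at (11.5, -1) misses the remaining region (no effect) — 1 connected region. Overall, the cross-section is a single solid region. The nearest boundary edge runs (-3.22, -1.88)→(-0.32, -0.68); distance from the point to it = 1.17 mm. The point is inside the cross-section and 1.17 mm from the nearest boundary — more than the 0.4 mm shell width (1 × 0.4), so it's in the infill interior.

infill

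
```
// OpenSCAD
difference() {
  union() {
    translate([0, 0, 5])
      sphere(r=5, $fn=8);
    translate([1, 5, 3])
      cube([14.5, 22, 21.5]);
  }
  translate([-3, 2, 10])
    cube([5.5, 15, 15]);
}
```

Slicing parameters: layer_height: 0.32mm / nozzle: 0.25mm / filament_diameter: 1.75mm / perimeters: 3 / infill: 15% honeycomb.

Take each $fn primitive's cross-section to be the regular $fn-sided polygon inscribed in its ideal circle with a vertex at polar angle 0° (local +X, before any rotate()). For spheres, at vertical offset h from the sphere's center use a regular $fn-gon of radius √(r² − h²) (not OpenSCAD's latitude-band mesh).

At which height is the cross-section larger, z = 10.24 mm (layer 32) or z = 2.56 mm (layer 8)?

layer 32 (z = 10.24 mm)

Layer 32 (z = 10.24): the sphere is not intersected at this z (|z−center|=5.240 > r=5); the 14.5×22 cube at (1, 5) contributes its full rectangle (area 319.00 mm²); Taking the union: only the 14.5×22 cube at (1, 5) is present, so the union is just that shape — area = 319.00 mm²; the cube at (-3, 2) is present — its section is the full 5.5×15 rectangle (area 82.50 mm²); After the difference (first − rest): starting from the result so far (319.00 mm²), the 5.5×15 cube at (-3, 2) partially overlaps it — only the 18.00 mm² overlap (of its 82.50 mm²) is removed, clipping the outline — area = 301.00 mm². So its area = 301.00 mm². Layer 8 (z = 2.56): the sphere: section is a regular 8-gon, circumradius = √(r²−h²) = √(5²−2.44²) = 4.364 (area = (8/2)·4.364²·sin(360°/8) = 53.87 mm²); the cube at (1, 5) does not reach this height (z outside [3, 24.5]); Merging all regions: only the r=5 sphere is present, so the union is just that shape — area = 53.87 mm²; the cube at (-3, 2) is not intersected at this z (z outside [10, 25]); Subtracting the remaining from the first: none of the subtracted shapes is present at this height, so that combined region is unchanged — area = 53.87 mm². So its area = 53.87 mm². Layer 32 is larger (301.00 vs 53.87 mm²).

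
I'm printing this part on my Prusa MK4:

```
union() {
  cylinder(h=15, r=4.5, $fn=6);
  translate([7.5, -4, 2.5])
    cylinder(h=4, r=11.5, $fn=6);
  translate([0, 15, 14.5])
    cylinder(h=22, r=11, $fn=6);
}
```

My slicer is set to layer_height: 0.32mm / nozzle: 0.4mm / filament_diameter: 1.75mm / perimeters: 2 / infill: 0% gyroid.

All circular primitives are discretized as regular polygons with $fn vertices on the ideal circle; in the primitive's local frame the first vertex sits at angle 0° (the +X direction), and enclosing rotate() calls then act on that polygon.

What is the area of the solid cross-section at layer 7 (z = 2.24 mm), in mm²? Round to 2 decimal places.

52.61 mm²

At z = 2.24 mm: the r=4.5 cylinder gives a regular 6-gon of circumradius 4.5 (constant along its height) (area = (6/2)·4.500²·sin(360°/6) = 52.61 mm²); the cylinder at (7.5, -4) is not intersected at this z (z outside [2.5, 6.5]); the cylinder at (0, 15) is absent (z outside [14.5, 36.5]); Merging all regions: only the r=4.5 cylinder is present, so the union is just that shape — area = 52.61 mm². Overall, the cross-section is a single solid region. Net area = 52.61 mm².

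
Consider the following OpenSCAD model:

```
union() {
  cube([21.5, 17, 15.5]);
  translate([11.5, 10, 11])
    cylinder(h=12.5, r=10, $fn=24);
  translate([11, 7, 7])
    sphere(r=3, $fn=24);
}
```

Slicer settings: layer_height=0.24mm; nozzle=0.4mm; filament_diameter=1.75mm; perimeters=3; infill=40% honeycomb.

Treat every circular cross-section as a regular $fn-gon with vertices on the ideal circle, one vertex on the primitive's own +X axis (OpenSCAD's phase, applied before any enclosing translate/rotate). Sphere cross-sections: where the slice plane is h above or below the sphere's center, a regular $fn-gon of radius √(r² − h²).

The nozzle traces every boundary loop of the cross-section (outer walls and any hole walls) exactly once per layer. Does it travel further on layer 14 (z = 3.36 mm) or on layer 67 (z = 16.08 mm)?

Layer 14 (z = 3.36): the cube (footprint 21.5×17) is included at this height (perimeter 77.00 mm); the cylinder at (11.5, 10) is not intersected at this z (z outside [11, 23.5]); the sphere at (11, 7) is not intersected at this z (|z−center|=3.640 > r=3); Taking the union: only the 21.5×17 cube is present, so the union is just that shape — boundary = 77.00 mm. So its perimeter = 77.00 mm. Layer 67 (z = 16.08): the cube is absent (z outside [0, 15.5]); the r=10 cylinder at (11.5, 10) contributes a regular 24-gon of circumradius 10 (perimeter = 2·24·10.000·sin(180°/24) = 62.65 mm); the sphere at (11, 7) is not intersected at this z (|z−center|=9.080 > r=3); Combining (union): only the r=10 cylinder at (11.5, 10) is present, so the union is just that shape — boundary = 62.65 mm. So its perimeter = 62.65 mm. Layer 14 is larger (77.00 vs 62.65 mm).

layer 14 (z = 3.36 mm)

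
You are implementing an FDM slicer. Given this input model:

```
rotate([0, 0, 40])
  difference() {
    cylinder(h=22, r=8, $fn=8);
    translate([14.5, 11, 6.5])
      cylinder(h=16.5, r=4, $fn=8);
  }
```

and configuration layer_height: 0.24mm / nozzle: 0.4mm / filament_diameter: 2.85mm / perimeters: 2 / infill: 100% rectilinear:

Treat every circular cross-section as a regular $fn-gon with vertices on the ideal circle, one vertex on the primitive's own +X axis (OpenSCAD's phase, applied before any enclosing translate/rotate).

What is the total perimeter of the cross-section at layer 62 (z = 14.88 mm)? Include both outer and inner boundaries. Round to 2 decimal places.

At z = 14.88 mm: the r=8 cylinder contributes a regular 8-gon of circumradius 8 (perimeter = 2·8·8.000·sin(180°/8) = 48.98 mm); the cylinder at (14.5, 11): section is a regular 8-gon, circumradius r=4 (perimeter = 2·8·4.000·sin(180°/8) = 24.49 mm); After the difference (first − rest): starting from the r=8 cylinder, the r=4 cylinder at (14.5, 11) misses the remaining region (no effect) — boundary = 48.98 mm; (whole slice rotated 40° about Z — lengths, areas and connectivity unchanged). Overall, the cross-section is a single solid region. Total boundary length (outer) = 48.98 mm.

48.98 mm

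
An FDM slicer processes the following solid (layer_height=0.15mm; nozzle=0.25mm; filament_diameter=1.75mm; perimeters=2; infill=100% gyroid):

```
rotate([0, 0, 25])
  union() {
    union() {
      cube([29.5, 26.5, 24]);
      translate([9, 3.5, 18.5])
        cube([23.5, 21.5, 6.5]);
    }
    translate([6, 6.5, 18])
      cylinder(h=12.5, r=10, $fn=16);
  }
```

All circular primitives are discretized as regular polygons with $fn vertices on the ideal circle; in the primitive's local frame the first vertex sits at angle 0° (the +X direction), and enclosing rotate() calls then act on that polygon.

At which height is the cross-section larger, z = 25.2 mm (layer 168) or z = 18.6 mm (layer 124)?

Layer 168 (z = 25.2): the cube does not reach this height (z outside [0, 24]); the cube at (9, 3.5) is absent (z outside [18.5, 25]); Merging all regions: nothing is present at this height; the cylinder at (6, 6.5): section is a regular 16-gon, circumradius r=10 (area = (16/2)·10.000²·sin(360°/16) = 306.15 mm²); Combining (union): only the r=10 cylinder at (6, 6.5) is present, so the union is just that shape — area = 306.15 mm²; (rotated 25° about Z; rotation is an isometry so areas/perimeters/island counts are preserved). So its area = 306.15 mm². Layer 124 (z = 18.6): the cube is present — its section is the full 29.5×26.5 rectangle (area 781.75 mm²); the cube at (9, 3.5) (footprint 23.5×21.5) is included at this height (area 505.25 mm²); Merging all regions: the regions partially overlap — summed areas 1287.00 mm² minus the doubly-counted overlap 440.75 mm² gives 846.25 mm² — area = 846.25 mm²; the r=10 cylinder at (6, 6.5) contributes a regular 16-gon of circumradius 10 (area = (16/2)·10.000²·sin(360°/16) = 306.15 mm²); Combining (union): the regions partially overlap — summed areas 1152.40 mm² minus the doubly-counted overlap 229.97 mm² gives 922.43 mm² — area = 922.43 mm²; (rotated 25° about Z; rotation is an isometry so areas/perimeters/island counts are preserved). So its area = 922.43 mm². Layer 124 is larger (922.43 vs 306.15 mm²).

layer 124 (z = 18.6 mm)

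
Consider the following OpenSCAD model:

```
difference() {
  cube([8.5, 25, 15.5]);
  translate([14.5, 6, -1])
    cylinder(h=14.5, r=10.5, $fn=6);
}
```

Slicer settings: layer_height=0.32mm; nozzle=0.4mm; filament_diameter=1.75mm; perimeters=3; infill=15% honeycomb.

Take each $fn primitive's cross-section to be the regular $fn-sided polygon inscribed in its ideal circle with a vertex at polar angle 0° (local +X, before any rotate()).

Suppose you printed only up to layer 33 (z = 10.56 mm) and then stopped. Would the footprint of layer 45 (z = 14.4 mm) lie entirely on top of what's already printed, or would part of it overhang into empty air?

Compare the two slices. At z = 10.56: the cube (footprint 8.5×25) is included at this height (area 212.50 mm²); the cylinder at (14.5, 6): section is a regular 6-gon, circumradius r=10.5 (area = (6/2)·10.500²·sin(360°/6) = 286.44 mm²); Taking the first minus the rest: starting from the 8.5×25 cube (212.50 mm²), the r=10.5 cylinder at (14.5, 6) partially overlaps it — only the 34.14 mm² overlap (of its 286.44 mm²) is removed, clipping the outline — area = 178.36 mm². At z = 14.4: the 8.5×25 cube contributes its full rectangle (area 212.50 mm²); the cylinder at (14.5, 6) does not reach this height (z outside [-1, 13.5]); Subtracting the remaining from the first: none of the subtracted shapes is present at this height, so the 8.5×25 cube is unchanged — area = 212.50 mm². Checking containment: at z = 14.4 the cross-section extends beyond the z = 10.56 cross-section by about 34.14 mm².

part overhangs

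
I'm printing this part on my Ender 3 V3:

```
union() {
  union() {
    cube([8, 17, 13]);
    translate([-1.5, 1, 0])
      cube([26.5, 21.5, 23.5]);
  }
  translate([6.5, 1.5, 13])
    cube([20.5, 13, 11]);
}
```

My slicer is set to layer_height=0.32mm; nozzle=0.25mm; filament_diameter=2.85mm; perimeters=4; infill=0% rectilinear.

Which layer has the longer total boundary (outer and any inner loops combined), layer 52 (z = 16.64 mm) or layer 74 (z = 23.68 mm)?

layer 52 (z = 16.64 mm)

Layer 52 (z = 16.64): the cube is not intersected at this z (z outside [0, 13]); the cube at (-1.5, 1) (footprint 26.5×21.5) is included at this height (perimeter 96.00 mm); Combining (union): only the 26.5×21.5 cube at (-1.5, 1) is present, so the union is just that shape — boundary = 96.00 mm; the 20.5×13 cube at (6.5, 1.5) contributes its full rectangle (perimeter 67.00 mm); Combining (union): the regions partially overlap (shared area 240.50 mm²), so the edge portions inside another operand are dropped and the merged outline is re-measured after clipping — boundary = 100.00 mm. So its perimeter = 100.00 mm. Layer 74 (z = 23.68): the cube is absent (z outside [0, 13]); the cube at (-1.5, 1) is not intersected at this z (z outside [0, 23.5]); Combining (union): nothing is present at this height; the cube at (6.5, 1.5) is present — its section is the full 20.5×13 rectangle (perimeter 67.00 mm); Combining (union): only the 20.5×13 cube at (6.5, 1.5) is present, so the union is just that shape — boundary = 67.00 mm. So its perimeter = 67.00 mm. Layer 52 is larger (100.00 vs 67.00 mm).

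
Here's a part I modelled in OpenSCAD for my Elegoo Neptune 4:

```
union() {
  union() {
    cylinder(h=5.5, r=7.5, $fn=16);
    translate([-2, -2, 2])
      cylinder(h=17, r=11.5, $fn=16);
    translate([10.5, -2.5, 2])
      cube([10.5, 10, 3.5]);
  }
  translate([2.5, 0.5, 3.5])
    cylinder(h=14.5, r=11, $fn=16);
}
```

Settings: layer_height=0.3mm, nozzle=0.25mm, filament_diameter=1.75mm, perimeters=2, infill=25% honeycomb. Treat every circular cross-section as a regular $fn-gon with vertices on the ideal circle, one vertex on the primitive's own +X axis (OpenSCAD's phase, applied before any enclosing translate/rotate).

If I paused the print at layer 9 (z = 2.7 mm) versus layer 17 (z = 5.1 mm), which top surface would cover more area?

layer 17 (z = 5.1 mm)

Layer 9 (z = 2.7): the r=7.5 cylinder contributes a regular 16-gon of circumradius 7.5 (area = (16/2)·7.500²·sin(360°/16) = 172.21 mm²); the r=11.5 cylinder at (-2, -2) gives a regular 16-gon of circumradius 11.5 (constant along its height) (area = (16/2)·11.500²·sin(360°/16) = 404.88 mm²); the cube at (10.5, -2.5) is present — its section is the full 10.5×10 rectangle (area 105.00 mm²); Merging all regions: the regions partially overlap — summed areas 682.09 mm² minus the doubly-counted overlap 172.21 mm² gives 509.88 mm² — area = 509.88 mm²; the cylinder at (2.5, 0.5) is not intersected at this z (z outside [3.5, 18]); Merging all regions: only the result so far is present, so the union is just that shape — area = 509.88 mm². So its area = 509.88 mm². Layer 17 (z = 5.1): the r=7.5 cylinder contributes a regular 16-gon of circumradius 7.5 (area = (16/2)·7.500²·sin(360°/16) = 172.21 mm²); the r=11.5 cylinder at (-2, -2) contributes a regular 16-gon of circumradius 11.5 (area = (16/2)·11.500²·sin(360°/16) = 404.88 mm²); the cube at (10.5, -2.5) is present — its section is the full 10.5×10 rectangle (area 105.00 mm²); Taking the union: the regions partially overlap — summed areas 682.09 mm² minus the doubly-counted overlap 172.21 mm² gives 509.88 mm² — area = 509.88 mm²; the r=11 cylinder at (2.5, 0.5) gives a regular 16-gon of circumradius 11 (constant along its height) (area = (16/2)·11.000²·sin(360°/16) = 370.44 mm²); Combining (union): the regions partially overlap — summed areas 880.32 mm² minus the doubly-counted overlap 296.18 mm² gives 584.13 mm² — area = 584.13 mm². So its area = 584.13 mm². Layer 17 is larger (584.13 vs 509.88 mm²).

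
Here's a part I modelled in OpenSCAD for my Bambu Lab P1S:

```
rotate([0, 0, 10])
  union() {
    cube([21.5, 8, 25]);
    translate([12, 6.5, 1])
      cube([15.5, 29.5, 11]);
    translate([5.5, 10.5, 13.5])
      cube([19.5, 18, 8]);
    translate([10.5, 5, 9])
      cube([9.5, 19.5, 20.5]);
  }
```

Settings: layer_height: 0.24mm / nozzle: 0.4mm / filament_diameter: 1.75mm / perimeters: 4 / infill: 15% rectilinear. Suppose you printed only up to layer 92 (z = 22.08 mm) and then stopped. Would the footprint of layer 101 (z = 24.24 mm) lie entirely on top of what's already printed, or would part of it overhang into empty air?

Compare the two slices. At z = 22.08: the cube is present — its section is the full 21.5×8 rectangle (area 172.00 mm²); the cube at (12, 6.5) is not intersected at this z (z outside [1, 12]); the cube at (5.5, 10.5) does not reach this height (z outside [13.5, 21.5]); the cube at (10.5, 5) is present — its section is the full 9.5×19.5 rectangle (area 185.25 mm²); Taking the union: the regions partially overlap — summed areas 357.25 mm² minus the doubly-counted overlap 28.50 mm² gives 328.75 mm² — area = 328.75 mm²; (whole slice rotated 10° about Z — lengths, areas and connectivity unchanged). At z = 24.24: the cube (footprint 21.5×8) is included at this height (area 172.00 mm²); the cube at (12, 6.5) is not intersected at this z (z outside [1, 12]); the cube at (5.5, 10.5) is not intersected at this z (z outside [13.5, 21.5]); the 9.5×19.5 cube at (10.5, 5) contributes its full rectangle (area 185.25 mm²); Merging all regions: the regions partially overlap — summed areas 357.25 mm² minus the doubly-counted overlap 28.50 mm² gives 328.75 mm² — area = 328.75 mm²; (whole slice rotated 10° about Z — lengths, areas and connectivity unchanged). Checking containment: the cross-section at z = 24.24 is a subset of the cross-section at z = 22.08.

entirely on top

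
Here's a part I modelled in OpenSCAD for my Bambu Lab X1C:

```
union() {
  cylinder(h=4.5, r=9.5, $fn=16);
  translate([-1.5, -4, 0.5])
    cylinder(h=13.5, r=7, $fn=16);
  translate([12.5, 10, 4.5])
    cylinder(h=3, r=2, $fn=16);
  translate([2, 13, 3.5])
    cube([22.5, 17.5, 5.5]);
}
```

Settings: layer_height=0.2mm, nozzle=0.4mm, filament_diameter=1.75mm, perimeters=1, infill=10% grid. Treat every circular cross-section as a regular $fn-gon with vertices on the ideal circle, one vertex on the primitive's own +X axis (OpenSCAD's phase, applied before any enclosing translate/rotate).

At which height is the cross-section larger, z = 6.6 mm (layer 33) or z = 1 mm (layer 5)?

layer 33 (z = 6.6 mm)

Layer 33 (z = 6.6): the cylinder is absent (z outside [0, 4.5]); the r=7 cylinder at (-1.5, -4) contributes a regular 16-gon of circumradius 7 (area = (16/2)·7.000²·sin(360°/16) = 150.01 mm²); the r=2 cylinder at (12.5, 10) contributes a regular 16-gon of circumradius 2 (area = (16/2)·2.000²·sin(360°/16) = 12.25 mm²); the cube at (2, 13) (footprint 22.5×17.5) is included at this height (area 393.75 mm²); Taking the union: the 3 present regions are separate (no shared area or edge), so areas and boundary lengths simply add and each stays a separate island — area = 556.01 mm². So its area = 556.01 mm². Layer 5 (z = 1): the r=9.5 cylinder gives a regular 16-gon of circumradius 9.5 (constant along its height) (area = (16/2)·9.500²·sin(360°/16) = 276.30 mm²); the r=7 cylinder at (-1.5, -4) contributes a regular 16-gon of circumradius 7 (area = (16/2)·7.000²·sin(360°/16) = 150.01 mm²); the cylinder at (12.5, 10) does not reach this height (z outside [4.5, 7.5]); the cube at (2, 13) is absent (z outside [3.5, 9]); Taking the union: the regions partially overlap — summed areas 426.31 mm² minus the doubly-counted overlap 131.99 mm² gives 294.32 mm² — area = 294.32 mm². So its area = 294.32 mm². Layer 33 is larger (556.01 vs 294.32 mm²).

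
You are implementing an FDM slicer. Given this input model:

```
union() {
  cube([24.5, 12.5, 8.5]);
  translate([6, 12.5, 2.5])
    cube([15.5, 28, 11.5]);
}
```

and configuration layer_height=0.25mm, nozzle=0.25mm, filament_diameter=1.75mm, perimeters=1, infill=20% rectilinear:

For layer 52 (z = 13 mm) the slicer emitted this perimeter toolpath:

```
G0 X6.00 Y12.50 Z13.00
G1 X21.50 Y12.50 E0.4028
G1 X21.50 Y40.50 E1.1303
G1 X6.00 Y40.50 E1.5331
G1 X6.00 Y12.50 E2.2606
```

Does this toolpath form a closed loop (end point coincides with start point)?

Start point (G0): (6.00, 12.50). End point (last G1): the path returns to the start — closed.

yes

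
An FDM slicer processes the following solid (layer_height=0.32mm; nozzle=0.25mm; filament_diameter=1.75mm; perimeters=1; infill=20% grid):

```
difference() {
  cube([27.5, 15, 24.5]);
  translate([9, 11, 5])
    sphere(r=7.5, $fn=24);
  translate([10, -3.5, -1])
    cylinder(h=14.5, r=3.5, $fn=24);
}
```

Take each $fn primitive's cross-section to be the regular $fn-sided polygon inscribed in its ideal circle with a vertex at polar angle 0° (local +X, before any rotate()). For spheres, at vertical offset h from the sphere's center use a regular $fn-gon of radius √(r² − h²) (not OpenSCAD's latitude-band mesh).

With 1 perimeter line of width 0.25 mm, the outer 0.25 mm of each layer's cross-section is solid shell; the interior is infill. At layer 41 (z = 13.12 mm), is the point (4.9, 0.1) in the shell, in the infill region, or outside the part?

At z = 13.12 mm: the 27.5×15 cube contributes its full rectangle; the sphere at (9, 11) is not intersected at this z (|z−center|=8.120 > r=7.5); the r=3.5 cylinder at (10, -3.5) gives a regular 24-gon of circumradius 3.5 (constant along its height); Taking the first minus the rest: starting from the 27.5×15 cube, the r=3.5 cylinder at (10, -3.5) misses the remaining region (no effect) — 1 connected region. Overall, the cross-section is a single solid region. The nearest boundary edge runs (10.00, 0.00)→(0.00, 0.00); distance from the point to it = 0.10 mm. The point is inside the cross-section, 0.10 mm from the nearest boundary — within the 0.25 mm shell band (1 × 0.25).

shell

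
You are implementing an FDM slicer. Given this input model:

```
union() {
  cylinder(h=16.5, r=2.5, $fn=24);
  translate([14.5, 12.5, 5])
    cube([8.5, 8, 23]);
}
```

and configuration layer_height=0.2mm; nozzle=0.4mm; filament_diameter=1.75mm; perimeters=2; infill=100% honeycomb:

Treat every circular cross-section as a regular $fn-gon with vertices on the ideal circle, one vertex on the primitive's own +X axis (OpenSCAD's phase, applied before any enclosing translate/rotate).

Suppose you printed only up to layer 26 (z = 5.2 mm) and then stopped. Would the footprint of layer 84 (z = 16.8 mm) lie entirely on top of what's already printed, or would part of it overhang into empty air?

Compare the two slices. At z = 5.2: the r=2.5 cylinder gives a regular 24-gon of circumradius 2.5 (constant along its height) (area = (24/2)·2.500²·sin(360°/24) = 19.41 mm²); the 8.5×8 cube at (14.5, 12.5) contributes its full rectangle (area 68.00 mm²); Merging all regions: the 2 present regions are separate (no shared area or edge), so areas and boundary lengths simply add and each stays a separate island — area = 87.41 mm². At z = 16.8: the cylinder does not reach this height (z outside [0, 16.5]); the 8.5×8 cube at (14.5, 12.5) contributes its full rectangle (area 68.00 mm²); Merging all regions: only the 8.5×8 cube at (14.5, 12.5) is present, so the union is just that shape — area = 68.00 mm². Checking containment: the cross-section at z = 16.8 is a subset of the cross-section at z = 5.2.

entirely on top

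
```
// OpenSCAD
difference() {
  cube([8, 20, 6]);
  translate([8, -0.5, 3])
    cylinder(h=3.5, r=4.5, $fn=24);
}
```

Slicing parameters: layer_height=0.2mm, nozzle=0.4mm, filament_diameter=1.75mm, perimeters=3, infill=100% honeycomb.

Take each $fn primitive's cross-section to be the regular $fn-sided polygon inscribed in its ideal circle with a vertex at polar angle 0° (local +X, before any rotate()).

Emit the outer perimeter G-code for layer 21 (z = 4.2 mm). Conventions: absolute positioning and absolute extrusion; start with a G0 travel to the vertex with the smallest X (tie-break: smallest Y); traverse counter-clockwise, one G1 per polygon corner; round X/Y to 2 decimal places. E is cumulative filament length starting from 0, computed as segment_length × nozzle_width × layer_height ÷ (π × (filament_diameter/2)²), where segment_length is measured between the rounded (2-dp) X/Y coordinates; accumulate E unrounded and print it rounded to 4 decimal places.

G0 X0.00 Y0.00 Z4.20
G1 X3.57 Y0.00 E0.1187
G1 X3.65 Y0.66 E0.1409
G1 X4.10 Y1.75 E0.1801
G1 X4.82 Y2.68 E0.2192
G1 X5.75 Y3.40 E0.2583
G1 X6.84 Y3.85 E0.2975
G1 X8.00 Y4.00 E0.3364
G1 X8.00 Y20.00 E0.8686
G1 X0.00 Y20.00 E1.1347
G1 X0.00 Y0.00 E1.7999

At z = 4.2 mm: the cube (footprint 8×20) is included at this height; the r=4.5 cylinder at (8, -0.5) contributes a regular 24-gon of circumradius 4.5; Subtracting the remaining from the first: starting from the 8×20 cube, the r=4.5 cylinder at (8, -0.5) partially overlaps it — only the 13.49 mm² overlap (of its 62.89 mm²) is removed, clipping the outline — 1 connected region. The outline is a single polygon with 10 vertices. Extrusion per mm of travel: 0.4 × 0.2 / (π × 0.875²) = 0.033260. Accumulating E over each segment gives final E = 1.7999.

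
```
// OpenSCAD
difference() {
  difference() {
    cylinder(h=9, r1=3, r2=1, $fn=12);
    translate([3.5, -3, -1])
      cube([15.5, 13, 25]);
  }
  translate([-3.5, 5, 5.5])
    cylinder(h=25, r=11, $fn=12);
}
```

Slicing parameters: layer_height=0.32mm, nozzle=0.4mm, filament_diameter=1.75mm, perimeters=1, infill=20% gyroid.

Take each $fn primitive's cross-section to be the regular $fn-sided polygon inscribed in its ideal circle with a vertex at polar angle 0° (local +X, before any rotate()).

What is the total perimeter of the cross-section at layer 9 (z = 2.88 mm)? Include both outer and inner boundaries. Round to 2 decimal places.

At z = 2.88 mm: the cone (r1=3→r2=1) has section circumradius 2.360 here — a regular 12-gon (perimeter = 2·12·2.360·sin(180°/12) = 14.66 mm); the 15.5×13 cube at (3.5, -3) contributes its full rectangle (perimeter 57.00 mm); After the difference (first − rest): starting from the cone, the 15.5×13 cube at (3.5, -3) misses the remaining region (no effect) — boundary = 14.66 mm; the cylinder at (-3.5, 5) does not reach this height (z outside [5.5, 30.5]); Subtracting the remaining from the first: none of the subtracted shapes is present at this height, so the result so far is unchanged — boundary = 14.66 mm. Overall, the cross-section is a single solid region. Total boundary length (outer) = 14.66 mm.

14.66 mm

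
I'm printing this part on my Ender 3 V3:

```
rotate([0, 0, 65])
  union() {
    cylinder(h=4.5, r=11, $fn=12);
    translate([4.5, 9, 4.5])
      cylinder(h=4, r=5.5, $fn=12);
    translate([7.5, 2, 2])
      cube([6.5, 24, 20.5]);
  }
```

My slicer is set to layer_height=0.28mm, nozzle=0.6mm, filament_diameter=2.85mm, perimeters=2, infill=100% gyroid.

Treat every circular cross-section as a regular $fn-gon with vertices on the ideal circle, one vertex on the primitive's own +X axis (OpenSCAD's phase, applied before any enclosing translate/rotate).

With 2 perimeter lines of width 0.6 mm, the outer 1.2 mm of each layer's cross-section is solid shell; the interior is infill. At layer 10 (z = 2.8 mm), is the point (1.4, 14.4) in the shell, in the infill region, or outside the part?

shell

At z = 2.8 mm: the cylinder: section is a regular 12-gon, circumradius r=11; the cylinder at (4.5, 9) does not reach this height (z outside [4.5, 8.5]); the 6.5×24 cube at (7.5, 2) contributes its full rectangle; Combining (union): the regions partially overlap (shared area 10.79 mm²), so overlapping operands fuse into one piece — 1 connected region; (rotated 65° about Z; rotation is an isometry so areas/perimeters/island counts are preserved). Overall, the cross-section is a single solid region. Undo the 65° rotation: the query point maps to (13.642, 4.817) in the un-rotated model frame. The nearest boundary edge runs (14.00, 26.00)→(14.00, 2.00); distance from the point to it = 0.36 mm. The point is inside the cross-section, 0.36 mm from the nearest boundary — within the 1.2 mm shell band (2 × 0.6).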